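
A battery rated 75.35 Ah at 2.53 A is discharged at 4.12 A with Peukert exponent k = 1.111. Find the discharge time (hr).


t_rated = C / I_rated = 75.35 / 2.53 = 29.783 hr
(I_rated/I)^k = (0.61408)^1.111 = 0.58173
t = t_rated * (I_rated/I)^k = 29.783 * 0.58173 = 17.33 hr

17.33 hr


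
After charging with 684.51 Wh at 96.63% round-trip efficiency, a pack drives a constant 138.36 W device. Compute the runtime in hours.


Step 1: E_discharge = eta/100 * E_charge = 96.63/100 * 684.51 = 661.44 Wh
Step 2: t = E_discharge / P = 661.44 / 138.36 = 4.781 hr

4.781 hr


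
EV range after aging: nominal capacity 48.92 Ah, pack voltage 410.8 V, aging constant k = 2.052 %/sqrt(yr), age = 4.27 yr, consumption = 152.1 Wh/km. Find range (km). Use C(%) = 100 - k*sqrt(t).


Step 1: capacity retention = 100 - 2.052 * sqrt(4.27) = 100 - 2.052 * 2.0664 = 95.76%
Step 2: C_now = 48.92 * 95.76/100 = 46.846 Ah
Step 3: E_pack = V * C_now = 410.8 * 46.846 = 19244 Wh
Step 4: range = E_pack / consumption = 19244 / 152.1 = 126.5 km

126.5 km


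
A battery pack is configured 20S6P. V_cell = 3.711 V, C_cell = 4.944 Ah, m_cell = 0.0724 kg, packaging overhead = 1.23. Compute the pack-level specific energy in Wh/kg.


Step 1: V_pack = 20 * 3.711 = 74.22 V
Step 2: C_pack = 6 * 4.944 = 29.664 Ah
Step 3: E_pack = V_pack * C_pack = 74.22 * 29.664 = 2201.7 Wh
Step 4: m_pack = 20 * 6 * 0.0724 * 1.23 = 10.686 kg
Step 5: ED = E_pack / m_pack = 2201.7 / 10.686 = 206.0 Wh/kg

206.0 Wh/kg


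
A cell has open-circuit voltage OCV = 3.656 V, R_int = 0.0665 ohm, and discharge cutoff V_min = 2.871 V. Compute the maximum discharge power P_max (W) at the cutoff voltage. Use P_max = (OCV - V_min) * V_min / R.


P_max = (OCV - V_min) * V_min / R = (3.656 - 2.871) * 2.871 / 0.0665 = 0.785 * 2.871 / 0.0665 = 33.89 W

33.89 W


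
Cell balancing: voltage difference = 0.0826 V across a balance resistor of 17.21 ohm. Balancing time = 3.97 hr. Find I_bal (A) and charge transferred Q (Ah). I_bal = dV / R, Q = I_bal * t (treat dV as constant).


I_bal = dV / R = 0.0826 / 17.21 = 0.0047995 A
Q = I_bal * t = 0.0047995 * 3.97 = 0.01905 Ah

I=0.0047995 A, Q=0.01905 Ah


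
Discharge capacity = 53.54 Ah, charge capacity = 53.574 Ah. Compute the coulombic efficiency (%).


eta_c = Q_dis / Q_chg * 100 = 53.54 / 53.574 * 100 = 99.94%

99.94%


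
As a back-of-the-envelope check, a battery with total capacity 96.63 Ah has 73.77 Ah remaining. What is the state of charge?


SOC = (remaining / total) * 100 = (73.77 / 96.63) * 100 = 76.34%

76.34%


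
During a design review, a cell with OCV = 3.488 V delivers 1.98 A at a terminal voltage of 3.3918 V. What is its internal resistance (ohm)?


R = (OCV - V) / I = (3.488 - 3.3918) / 1.98 = 0.04859 ohm

0.04859 ohm


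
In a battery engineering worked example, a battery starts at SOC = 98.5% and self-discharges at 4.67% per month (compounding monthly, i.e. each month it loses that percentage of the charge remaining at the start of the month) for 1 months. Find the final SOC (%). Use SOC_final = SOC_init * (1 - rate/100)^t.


decay = (1 - 4.67/100)^1 = 0.9533
SOC_final = 98.5 * 0.9533 = 93.90%

93.90%


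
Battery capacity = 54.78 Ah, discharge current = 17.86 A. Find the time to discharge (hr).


Runtime = 54.78 Ah / 17.86 A = 3.067 hr

3.067 hr


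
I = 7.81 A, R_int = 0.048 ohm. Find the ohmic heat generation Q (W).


I^2 = 60.996
Q = 60.996 * 0.048 = 2.928 W

2.928 W


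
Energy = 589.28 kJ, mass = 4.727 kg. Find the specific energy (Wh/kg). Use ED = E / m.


Convert: E = 589.28 kJ = 163.69 Wh
ED = E / m = 163.69 / 4.727 = 34.63 Wh/kg

34.63 Wh/kg


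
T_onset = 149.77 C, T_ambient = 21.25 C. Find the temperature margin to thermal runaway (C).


Safety margin = 149.77 C - 21.25 C = 128.52 C

128.52 C


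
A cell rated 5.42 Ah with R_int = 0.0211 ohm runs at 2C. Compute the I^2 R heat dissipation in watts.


Step 1: I = C_rate * capacity = 2 * 5.42 = 10.84 A
Step 2: Q = I^2 * R = 10.84^2 * 0.0211 = 117.51 * 0.0211 = 2.479 W

2.479 W


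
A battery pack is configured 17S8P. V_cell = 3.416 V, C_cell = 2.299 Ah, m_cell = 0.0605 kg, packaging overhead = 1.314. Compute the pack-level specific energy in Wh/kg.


Step 1: V_pack = 17 * 3.416 = 58.072 V
Step 2: C_pack = 8 * 2.299 = 18.392 Ah
Step 3: E_pack = V_pack * C_pack = 58.072 * 18.392 = 1068.1 Wh
Step 4: m_pack = 17 * 8 * 0.0605 * 1.314 = 10.812 kg
Step 5: ED = E_pack / m_pack = 1068.1 / 10.812 = 98.79 Wh/kg

98.79 Wh/kg


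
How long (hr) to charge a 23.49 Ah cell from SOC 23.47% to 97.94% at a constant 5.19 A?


Step 1: dSOC = 97.94% - 23.47% = 74.47%
Step 2: delta_Ah = 23.49 * 74.47 / 100 = 17.493 Ah
Step 3: t = 17.493 / 5.19 = 3.371 hr

3.371 hr


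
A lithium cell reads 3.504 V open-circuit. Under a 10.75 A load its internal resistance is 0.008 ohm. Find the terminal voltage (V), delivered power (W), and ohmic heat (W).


Step 1: V_terminal = OCV - I*R = 3.504 - 10.75 * 0.008 = 3.418 V
Step 2: P_out = V_terminal * I = 3.418 * 10.75 = 36.74 W
Step 3: Q = I^2 * R = 10.75^2 * 0.008 = 0.9245 W

V=3.418 V, P=36.74 W, Q=0.9245 W


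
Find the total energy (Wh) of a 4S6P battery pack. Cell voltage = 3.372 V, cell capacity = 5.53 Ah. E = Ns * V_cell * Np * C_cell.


E = Ns * Vcell * Np * Ccell = 4 * 3.372 * 6 * 5.53 = 447.5 Wh

447.5 Wh


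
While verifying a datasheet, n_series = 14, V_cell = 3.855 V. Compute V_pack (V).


Series voltages add: 14 * 3.855 V = 53.97 V

53.97 V


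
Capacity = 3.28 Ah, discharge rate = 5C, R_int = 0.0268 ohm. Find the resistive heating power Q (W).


Step 1: I = C_rate * capacity = 5 * 3.28 = 16.4 A
Step 2: Q = I^2 * R = 16.4^2 * 0.0268 = 268.96 * 0.0268 = 7.208 W

7.208 W


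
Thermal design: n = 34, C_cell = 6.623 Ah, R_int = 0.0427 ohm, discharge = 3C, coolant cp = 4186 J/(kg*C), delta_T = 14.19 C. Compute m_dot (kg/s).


Step 1: I = 3 * 6.623 = 19.869 A
Step 2: Q_cell = I^2 * R = 19.869^2 * 0.0427 = 16.857 W
Step 3: Q_total = 34 * 16.857 = 573.14 W
Step 4: m_dot = Q_total / (cp * dT) = 573.14 / (4186 * 14.19) = 0.009649 kg/s

0.009649 kg/s


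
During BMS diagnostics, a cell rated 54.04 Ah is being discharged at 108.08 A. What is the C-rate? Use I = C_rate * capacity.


Rearranging: C_rate = 108.08 / 54.04 = 2C

2C


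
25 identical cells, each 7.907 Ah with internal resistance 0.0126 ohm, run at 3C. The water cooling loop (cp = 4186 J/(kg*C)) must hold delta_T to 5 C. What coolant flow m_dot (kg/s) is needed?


Step 1: I = 3 * 7.907 = 23.721 A
Step 2: Q_cell = I^2 * R = 23.721^2 * 0.0126 = 7.0898 W
Step 3: Q_total = 25 * 7.0898 = 177.25 W
Step 4: m_dot = Q_total / (cp * dT) = 177.25 / (4186 * 5) = 0.008469 kg/s

0.008469 kg/s


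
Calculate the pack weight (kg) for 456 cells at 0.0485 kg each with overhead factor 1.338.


Cell mass sum = 456 * 0.0485 = 22.116 kg
With overhead 1.338: m_pack = 22.116 * 1.338 = 29.59 kg

29.59 kg


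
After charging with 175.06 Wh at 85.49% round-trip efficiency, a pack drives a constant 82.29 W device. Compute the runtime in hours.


Step 1: E_discharge = eta/100 * E_charge = 85.49/100 * 175.06 = 149.66 Wh
Step 2: t = E_discharge / P = 149.66 / 82.29 = 1.819 hr

1.819 hr


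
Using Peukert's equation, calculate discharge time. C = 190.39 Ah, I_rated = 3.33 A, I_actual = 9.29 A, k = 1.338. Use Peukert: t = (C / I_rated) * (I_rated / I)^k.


Step 1: t_rated = C / I_rated = 190.39 / 3.33 = 57.174 hr
Step 2: ratio = 3.33 / 9.29 = 0.35845
Step 3: ratio^k = 0.35845^1.338 = 0.25341
Step 4: t = t_rated * ratio^k = 57.174 * 0.25341 = 14.49 hr

14.49 hr


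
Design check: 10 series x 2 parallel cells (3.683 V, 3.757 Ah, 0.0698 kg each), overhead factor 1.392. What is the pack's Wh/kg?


Step 1: V_pack = 10 * 3.683 = 36.83 V
Step 2: C_pack = 2 * 3.757 = 7.514 Ah
Step 3: E_pack = V_pack * C_pack = 36.83 * 7.514 = 276.74 Wh
Step 4: m_pack = 10 * 2 * 0.0698 * 1.392 = 1.9432 kg
Step 5: ED = E_pack / m_pack = 276.74 / 1.9432 = 142.4 Wh/kg

142.4 Wh/kg


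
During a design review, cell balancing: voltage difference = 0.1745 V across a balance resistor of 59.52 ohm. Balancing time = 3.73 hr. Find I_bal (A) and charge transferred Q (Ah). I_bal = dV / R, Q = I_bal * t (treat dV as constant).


I_bal = dV / R = 0.1745 / 59.52 = 0.0029318 A
Q = I_bal * t = 0.0029318 * 3.73 = 0.01094 Ah

I=0.0029318 A, Q=0.01094 Ah


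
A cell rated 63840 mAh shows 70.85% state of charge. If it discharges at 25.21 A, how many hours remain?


Convert: C_total = 63840 mAh = 63.84 Ah
Step 1: remaining = SOC/100 * C_total = 70.85/100 * 63.84 = 45.231 Ah
Step 2: t = remaining / I = 45.231 / 25.21 = 1.794 hr

1.794 hr


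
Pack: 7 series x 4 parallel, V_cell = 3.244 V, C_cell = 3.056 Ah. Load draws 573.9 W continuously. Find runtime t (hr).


Step 1: E_pack = Ns * V_cell * Np * C_cell = 7 * 3.244 * 4 * 3.056 = 277.58 Wh
Step 2: t = E_pack / P = 277.58 / 573.9 = 0.4837 hr

0.4837 hr


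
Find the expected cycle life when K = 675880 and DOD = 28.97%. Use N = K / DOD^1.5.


DOD^1.5 = 155.93
N = K / DOD^1.5 = 675880 / 155.93 = 4335

4335 cycles


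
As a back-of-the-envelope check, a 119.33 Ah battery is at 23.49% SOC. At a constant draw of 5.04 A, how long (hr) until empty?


Step 1: remaining = SOC/100 * C_total = 23.49/100 * 119.33 = 28.031 Ah
Step 2: t = remaining / I = 28.031 / 5.04 = 5.562 hr

5.562 hr


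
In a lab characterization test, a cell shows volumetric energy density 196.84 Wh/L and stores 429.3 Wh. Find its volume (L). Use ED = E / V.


V = E / ED = 429.3 / 196.84 = 2.181 L

2.181 L


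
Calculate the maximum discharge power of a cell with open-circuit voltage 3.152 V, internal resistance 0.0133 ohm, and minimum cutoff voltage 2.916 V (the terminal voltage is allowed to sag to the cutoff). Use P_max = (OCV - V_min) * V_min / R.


dV = OCV - V_min = 0.236 V (so I_max = dV / R)
P_max = dV * V_min / R = 0.236 * 2.916 / 0.0133 = 51.74 W

51.74 W


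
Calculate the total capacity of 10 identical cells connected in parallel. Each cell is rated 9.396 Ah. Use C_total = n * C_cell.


Parallel capacities add: 10 * 9.396 Ah = 93.96 Ah

93.96 Ah


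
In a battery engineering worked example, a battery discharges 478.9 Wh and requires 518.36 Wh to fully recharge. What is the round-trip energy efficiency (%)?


eta_e = E_dis / E_chg * 100 = 478.9 / 518.36 * 100 = 92.39%

92.39%


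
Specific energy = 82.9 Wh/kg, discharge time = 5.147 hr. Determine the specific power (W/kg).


P_specific = E / t = 82.9 / 5.147 = 16.11 W/kg

16.11 W/kg


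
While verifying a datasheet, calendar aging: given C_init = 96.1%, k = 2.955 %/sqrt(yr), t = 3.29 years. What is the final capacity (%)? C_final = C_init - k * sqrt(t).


Step 1: sqrt(3.29 yr) = 1.8138
Step 2: drop = 2.955 * 1.8138 = 5.3598
Step 3: C_final = 96.1 - 5.3598 = 90.74%

90.74%


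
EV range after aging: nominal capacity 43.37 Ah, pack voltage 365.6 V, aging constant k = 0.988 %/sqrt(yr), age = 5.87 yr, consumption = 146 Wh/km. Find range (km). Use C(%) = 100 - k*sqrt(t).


Step 1: capacity retention = 100 - 0.988 * sqrt(5.87) = 100 - 0.988 * 2.4228 = 97.606%
Step 2: C_now = 43.37 * 97.606/100 = 42.332 Ah
Step 3: E_pack = V * C_now = 365.6 * 42.332 = 15477 Wh
Step 4: range = E_pack / consumption = 15477 / 146 = 106.0 km

106.0 km


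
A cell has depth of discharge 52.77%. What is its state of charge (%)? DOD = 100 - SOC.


SOC = 100 - DOD = 100 - 52.77 = 47.23%

47.23%


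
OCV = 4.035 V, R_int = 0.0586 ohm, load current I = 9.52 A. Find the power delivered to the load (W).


Step 1: V_terminal = OCV - I*R = 4.035 - 9.52 * 0.0586 = 3.4771 V
Step 2: P_out = V_terminal * I = 3.4771 * 9.52 = 33.10 W

33.10 W


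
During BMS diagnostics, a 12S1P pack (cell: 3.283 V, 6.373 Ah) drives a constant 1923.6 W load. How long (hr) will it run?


Step 1: E_pack = Ns * V_cell * Np * C_cell = 12 * 3.283 * 1 * 6.373 = 251.07 Wh
Step 2: t = E_pack / P = 251.07 / 1923.6 = 0.1305 hr

0.1305 hr


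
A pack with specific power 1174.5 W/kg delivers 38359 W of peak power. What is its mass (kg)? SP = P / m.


m = P / SP = 38359 / 1174.5 = 32.66 kg

32.66 kg


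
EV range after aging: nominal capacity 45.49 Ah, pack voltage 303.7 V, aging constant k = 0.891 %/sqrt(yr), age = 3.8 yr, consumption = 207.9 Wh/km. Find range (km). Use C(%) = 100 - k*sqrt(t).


Step 1: capacity retention = 100 - 0.891 * sqrt(3.8) = 100 - 0.891 * 1.9494 = 98.263%
Step 2: C_now = 45.49 * 98.263/100 = 44.7 Ah
Step 3: E_pack = V * C_now = 303.7 * 44.7 = 13575 Wh
Step 4: range = E_pack / consumption = 13575 / 207.9 = 65.30 km

65.30 km


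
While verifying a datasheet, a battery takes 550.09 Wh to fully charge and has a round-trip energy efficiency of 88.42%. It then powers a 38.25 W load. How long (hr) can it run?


Step 1: E_discharge = eta/100 * E_charge = 88.42/100 * 550.09 = 486.39 Wh
Step 2: t = E_discharge / P = 486.39 / 38.25 = 12.72 hr

12.72 hr


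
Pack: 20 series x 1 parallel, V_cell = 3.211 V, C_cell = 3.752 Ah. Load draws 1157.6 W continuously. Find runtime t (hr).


Step 1: E_pack = Ns * V_cell * Np * C_cell = 20 * 3.211 * 1 * 3.752 = 240.95 Wh
Step 2: t = E_pack / P = 240.95 / 1157.6 = 0.2081 hr

0.2081 hr


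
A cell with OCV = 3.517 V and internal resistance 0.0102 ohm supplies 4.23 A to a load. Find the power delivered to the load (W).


Step 1: V_terminal = OCV - I*R = 3.517 - 4.23 * 0.0102 = 3.4739 V
Step 2: P_out = V_terminal * I = 3.4739 * 4.23 = 14.69 W

14.69 W


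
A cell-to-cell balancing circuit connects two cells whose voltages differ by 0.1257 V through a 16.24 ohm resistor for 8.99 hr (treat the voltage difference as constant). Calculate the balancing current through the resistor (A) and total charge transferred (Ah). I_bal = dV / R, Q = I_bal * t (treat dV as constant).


I_bal = dV / R = 0.1257 / 16.24 = 0.0077401 A
Q = I_bal * t = 0.0077401 * 8.99 = 0.06958 Ah

I=0.0077401 A, Q=0.06958 Ah


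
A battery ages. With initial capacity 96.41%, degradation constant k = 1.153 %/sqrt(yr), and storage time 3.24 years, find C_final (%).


sqrt(t) = sqrt(3.24) = 1.8
C_final = 96.41 - 1.153 * 1.8 = 94.33%

94.33%


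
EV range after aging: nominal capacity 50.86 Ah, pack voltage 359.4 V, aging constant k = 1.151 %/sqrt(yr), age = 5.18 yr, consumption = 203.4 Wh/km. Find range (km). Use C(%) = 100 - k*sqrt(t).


Step 1: capacity retention = 100 - 1.151 * sqrt(5.18) = 100 - 1.151 * 2.276 = 97.38%
Step 2: C_now = 50.86 * 97.38/100 = 49.527 Ah
Step 3: E_pack = V * C_now = 359.4 * 49.527 = 17800 Wh
Step 4: range = E_pack / consumption = 17800 / 203.4 = 87.51 km

87.51 km


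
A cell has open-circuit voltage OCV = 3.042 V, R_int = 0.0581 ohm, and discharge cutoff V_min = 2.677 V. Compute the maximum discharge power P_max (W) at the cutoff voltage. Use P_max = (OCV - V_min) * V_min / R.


dV = OCV - V_min = 0.365 V (so I_max = dV / R)
P_max = dV * V_min / R = 0.365 * 2.677 / 0.0581 = 16.82 W

16.82 W


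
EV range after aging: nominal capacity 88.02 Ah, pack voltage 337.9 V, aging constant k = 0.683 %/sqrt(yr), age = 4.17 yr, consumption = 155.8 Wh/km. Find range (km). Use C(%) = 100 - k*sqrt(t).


Step 1: capacity retention = 100 - 0.683 * sqrt(4.17) = 100 - 0.683 * 2.0421 = 98.605%
Step 2: C_now = 88.02 * 98.605/100 = 86.792 Ah
Step 3: E_pack = V * C_now = 337.9 * 86.792 = 29327 Wh
Step 4: range = E_pack / consumption = 29327 / 155.8 = 188.2 km

188.2 km


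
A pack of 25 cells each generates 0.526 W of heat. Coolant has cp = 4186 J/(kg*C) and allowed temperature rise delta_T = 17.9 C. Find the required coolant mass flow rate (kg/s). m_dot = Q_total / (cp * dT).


Step 1: Total heat Q = 25 * 0.526 W = 13.15 W
Step 2: denom = cp * dT = 4186 * 17.9 = 74929
Step 3: m_dot = 13.15 / 74929 = 1.755e-04 kg/s

1.755e-04 kg/s


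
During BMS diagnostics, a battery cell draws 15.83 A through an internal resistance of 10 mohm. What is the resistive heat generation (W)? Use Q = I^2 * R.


Convert: R = 10 mohm = 0.01 ohm
Q = I^2 * R = 15.83^2 * 0.01 = 2.506 W

2.506 W


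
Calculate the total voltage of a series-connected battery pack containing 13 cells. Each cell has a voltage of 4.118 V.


With 13 cells in series at 4.118 V each, V_pack = 53.534 V

53.534 V


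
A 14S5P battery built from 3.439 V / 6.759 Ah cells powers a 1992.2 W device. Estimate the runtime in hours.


Step 1: E_pack = Ns * V_cell * Np * C_cell = 14 * 3.439 * 5 * 6.759 = 1627.1 Wh
Step 2: t = E_pack / P = 1627.1 / 1992.2 = 0.8167 hr

0.8167 hr


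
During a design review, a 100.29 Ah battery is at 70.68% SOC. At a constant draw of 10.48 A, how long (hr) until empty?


Step 1: remaining = SOC/100 * C_total = 70.68/100 * 100.29 = 70.885 Ah
Step 2: t = remaining / I = 70.885 / 10.48 = 6.764 hr

6.764 hr


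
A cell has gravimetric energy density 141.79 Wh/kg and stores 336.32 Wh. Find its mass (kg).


m = E / ED = 336.32 / 141.79 = 2.372 kg

2.372 kg


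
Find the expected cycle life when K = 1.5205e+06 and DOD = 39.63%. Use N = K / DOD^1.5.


Step 1: DOD^1.5 = 39.63^1.5 = 249.48
Step 2: N = 1.5205e+06 / 249.48 = 6095 cycles

6095 cycles


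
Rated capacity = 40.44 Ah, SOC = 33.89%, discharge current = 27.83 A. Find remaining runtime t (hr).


Step 1: remaining = SOC/100 * C_total = 33.89/100 * 40.44 = 13.705 Ah
Step 2: t = remaining / I = 13.705 / 27.83 = 0.4925 hr

0.4925 hr


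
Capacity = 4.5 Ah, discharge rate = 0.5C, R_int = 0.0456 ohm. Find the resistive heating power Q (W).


Step 1: I = C_rate * capacity = 0.5 * 4.5 = 2.25 A
Step 2: Q = I^2 * R = 2.25^2 * 0.0456 = 5.0625 * 0.0456 = 0.2309 W

0.2309 W


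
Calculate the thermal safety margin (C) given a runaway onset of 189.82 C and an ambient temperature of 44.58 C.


Safety margin = 189.82 C - 44.58 C = 145.24 C

145.24 C


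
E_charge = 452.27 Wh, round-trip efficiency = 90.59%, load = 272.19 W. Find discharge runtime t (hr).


Step 1: E_discharge = eta/100 * E_charge = 90.59/100 * 452.27 = 409.71 Wh
Step 2: t = E_discharge / P = 409.71 / 272.19 = 1.505 hr

1.505 hr


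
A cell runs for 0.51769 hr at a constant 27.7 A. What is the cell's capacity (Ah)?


C = I * t = 27.7 * 0.51769 = 14.34 Ah

14.34 Ah


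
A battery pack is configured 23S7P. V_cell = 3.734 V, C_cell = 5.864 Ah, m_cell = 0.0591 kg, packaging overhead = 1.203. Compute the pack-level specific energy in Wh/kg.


Step 1: V_pack = 23 * 3.734 = 85.882 V
Step 2: C_pack = 7 * 5.864 = 41.048 Ah
Step 3: E_pack = V_pack * C_pack = 85.882 * 41.048 = 3525.3 Wh
Step 4: m_pack = 23 * 7 * 0.0591 * 1.203 = 11.447 kg
Step 5: ED = E_pack / m_pack = 3525.3 / 11.447 = 308.0 Wh/kg

308.0 Wh/kg


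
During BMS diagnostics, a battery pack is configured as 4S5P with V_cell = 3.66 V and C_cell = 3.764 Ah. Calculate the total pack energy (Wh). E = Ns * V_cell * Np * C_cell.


E = Ns * Vcell * Np * Ccell = 4 * 3.66 * 5 * 3.764 = 275.5 Wh

275.5 Wh


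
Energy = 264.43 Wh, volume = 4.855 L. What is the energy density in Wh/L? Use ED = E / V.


ED = E / V = 264.43 / 4.855 = 54.47 Wh/L

54.47 Wh/L


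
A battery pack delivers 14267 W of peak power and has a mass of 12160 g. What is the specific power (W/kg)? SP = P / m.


Convert: m = 12160 g = 12.16 kg
Specific power = 14267 W / 12.16 kg = 1173 W/kg

1173 W/kg


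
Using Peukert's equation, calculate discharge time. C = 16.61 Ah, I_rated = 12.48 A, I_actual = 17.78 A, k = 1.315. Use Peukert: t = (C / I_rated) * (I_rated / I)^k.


t_rated = C / I_rated = 16.61 / 12.48 = 1.3309 hr
(I_rated/I)^k = (0.70191)^1.315 = 0.62786
t = t_rated * (I_rated/I)^k = 1.3309 * 0.62786 = 0.8356 hr

0.8356 hr


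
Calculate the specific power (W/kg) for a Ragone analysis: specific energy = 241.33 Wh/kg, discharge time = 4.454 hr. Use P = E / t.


P_specific = E / t = 241.33 / 4.454 = 54.18 W/kg

54.18 W/kg


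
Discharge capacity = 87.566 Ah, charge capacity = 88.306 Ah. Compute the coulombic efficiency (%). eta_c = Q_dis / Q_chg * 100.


eta_c = Q_dis / Q_chg * 100 = 87.566 / 88.306 * 100 = 99.16%

99.16%


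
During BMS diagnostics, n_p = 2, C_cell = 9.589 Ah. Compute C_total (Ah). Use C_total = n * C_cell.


Parallel capacities add: 2 * 9.589 Ah = 19.178 Ah

19.178 Ah


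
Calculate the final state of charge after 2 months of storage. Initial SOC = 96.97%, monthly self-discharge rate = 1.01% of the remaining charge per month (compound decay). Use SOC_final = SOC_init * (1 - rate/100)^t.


decay = (1 - 1.01/100)^2 = 0.9799
SOC_final = 96.97 * 0.9799 = 95.02%

95.02%


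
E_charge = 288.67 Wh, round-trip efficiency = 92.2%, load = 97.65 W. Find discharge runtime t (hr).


Step 1: E_discharge = eta/100 * E_charge = 92.2/100 * 288.67 = 266.15 Wh
Step 2: t = E_discharge / P = 266.15 / 97.65 = 2.726 hr

2.726 hr


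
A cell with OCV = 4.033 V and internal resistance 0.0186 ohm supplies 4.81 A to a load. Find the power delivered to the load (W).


Step 1: V_terminal = OCV - I*R = 4.033 - 4.81 * 0.0186 = 3.9435 V
Step 2: P_out = V_terminal * I = 3.9435 * 4.81 = 18.97 W

18.97 W


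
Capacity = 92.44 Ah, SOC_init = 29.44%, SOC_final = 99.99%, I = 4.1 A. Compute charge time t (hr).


Step 1: dSOC = 99.99% - 29.44% = 70.55%
Step 2: delta_Ah = 92.44 * 70.55 / 100 = 65.216 Ah
Step 3: t = 65.216 / 4.1 = 15.91 hr

15.91 hr


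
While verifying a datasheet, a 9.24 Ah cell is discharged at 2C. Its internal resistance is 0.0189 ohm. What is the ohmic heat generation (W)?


Step 1: I = C_rate * capacity = 2 * 9.24 = 18.48 A
Step 2: Q = I^2 * R = 18.48^2 * 0.0189 = 341.51 * 0.0189 = 6.455 W

6.455 W


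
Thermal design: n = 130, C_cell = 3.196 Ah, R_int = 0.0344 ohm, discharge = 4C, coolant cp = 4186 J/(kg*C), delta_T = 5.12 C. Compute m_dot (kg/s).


Step 1: I = 4 * 3.196 = 12.784 A
Step 2: Q_cell = I^2 * R = 12.784^2 * 0.0344 = 5.622 W
Step 3: Q_total = 130 * 5.622 = 730.86 W
Step 4: m_dot = Q_total / (cp * dT) = 730.86 / (4186 * 5.12) = 0.03410 kg/s

0.03410 kg/s


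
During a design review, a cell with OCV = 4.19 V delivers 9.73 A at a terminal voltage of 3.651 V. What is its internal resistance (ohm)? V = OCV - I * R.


R = (OCV - V) / I = (4.19 - 3.651) / 9.73 = 0.05540 ohm

0.05540 ohm


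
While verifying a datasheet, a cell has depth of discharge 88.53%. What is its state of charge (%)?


SOC = 100 - DOD = 100 - 88.53 = 11.47%

11.47%


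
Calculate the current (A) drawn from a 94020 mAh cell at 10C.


Convert: capacity = 94020 mAh = 94.02 Ah
I = C_rate * capacity = 10 * 94.02 = 940.2 A

940.2 A


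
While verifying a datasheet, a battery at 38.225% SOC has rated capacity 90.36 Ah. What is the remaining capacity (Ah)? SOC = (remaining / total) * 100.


remaining = SOC / 100 * total = 38.225 / 100 * 90.36 = 34.54 Ah

34.54 Ah


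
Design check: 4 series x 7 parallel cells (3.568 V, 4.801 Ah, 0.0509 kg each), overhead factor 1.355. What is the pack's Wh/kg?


Step 1: V_pack = 4 * 3.568 = 14.272 V
Step 2: C_pack = 7 * 4.801 = 33.607 Ah
Step 3: E_pack = V_pack * C_pack = 14.272 * 33.607 = 479.64 Wh
Step 4: m_pack = 4 * 7 * 0.0509 * 1.355 = 1.9311 kg
Step 5: ED = E_pack / m_pack = 479.64 / 1.9311 = 248.4 Wh/kg

248.4 Wh/kg


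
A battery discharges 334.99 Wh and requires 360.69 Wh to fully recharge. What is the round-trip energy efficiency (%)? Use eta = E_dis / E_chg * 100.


Round-trip efficiency = 334.99/360.69 * 100% = 92.87%

92.87%


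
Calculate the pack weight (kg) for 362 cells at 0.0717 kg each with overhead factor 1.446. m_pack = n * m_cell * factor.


Cell mass sum = 362 * 0.0717 = 25.955 kg
With overhead 1.446: m_pack = 25.955 * 1.446 = 37.53 kg

37.53 kg


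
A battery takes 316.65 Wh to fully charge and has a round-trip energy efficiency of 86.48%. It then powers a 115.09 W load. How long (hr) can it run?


Step 1: E_discharge = eta/100 * E_charge = 86.48/100 * 316.65 = 273.84 Wh
Step 2: t = E_discharge / P = 273.84 / 115.09 = 2.379 hr

2.379 hr


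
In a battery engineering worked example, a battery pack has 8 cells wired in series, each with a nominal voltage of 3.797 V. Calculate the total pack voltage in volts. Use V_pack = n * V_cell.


V_pack = n * V_cell = 8 * 3.797 = 30.376 V

30.376 V


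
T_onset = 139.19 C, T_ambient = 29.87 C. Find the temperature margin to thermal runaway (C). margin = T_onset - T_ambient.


margin = T_onset - T_ambient = 139.19 - 29.87 = 109.32 C

109.32 C


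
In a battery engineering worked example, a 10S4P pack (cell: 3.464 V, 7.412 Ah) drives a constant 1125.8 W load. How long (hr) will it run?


Step 1: E_pack = Ns * V_cell * Np * C_cell = 10 * 3.464 * 4 * 7.412 = 1027 Wh
Step 2: t = E_pack / P = 1027 / 1125.8 = 0.9122 hr

0.9122 hr


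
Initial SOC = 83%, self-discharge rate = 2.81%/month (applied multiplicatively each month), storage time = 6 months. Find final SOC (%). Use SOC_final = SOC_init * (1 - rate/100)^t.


decay = (1 - 2.81/100)^6 = 0.84281
SOC_final = 83 * 0.84281 = 69.95%

69.95%


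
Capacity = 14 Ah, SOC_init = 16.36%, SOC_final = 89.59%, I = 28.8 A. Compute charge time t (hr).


Step 1: dSOC = 89.59% - 16.36% = 73.23%
Step 2: delta_Ah = 14 * 73.23 / 100 = 10.252 Ah
Step 3: t = 10.252 / 28.8 = 0.3560 hr

0.3560 hr


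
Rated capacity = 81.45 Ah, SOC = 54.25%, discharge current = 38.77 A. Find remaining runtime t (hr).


Step 1: remaining = SOC/100 * C_total = 54.25/100 * 81.45 = 44.187 Ah
Step 2: t = remaining / I = 44.187 / 38.77 = 1.140 hr

1.140 hr


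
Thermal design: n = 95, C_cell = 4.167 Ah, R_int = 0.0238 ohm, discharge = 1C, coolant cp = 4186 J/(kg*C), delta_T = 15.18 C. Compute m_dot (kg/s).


Step 1: I = 1 * 4.167 = 4.167 A
Step 2: Q_cell = I^2 * R = 4.167^2 * 0.0238 = 0.41326 W
Step 3: Q_total = 95 * 0.41326 = 39.26 W
Step 4: m_dot = Q_total / (cp * dT) = 39.26 / (4186 * 15.18) = 6.178e-04 kg/s

6.178e-04 kg/s


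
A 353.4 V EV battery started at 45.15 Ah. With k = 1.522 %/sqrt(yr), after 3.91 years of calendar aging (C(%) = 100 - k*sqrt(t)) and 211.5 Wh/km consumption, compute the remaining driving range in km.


Step 1: capacity retention = 100 - 1.522 * sqrt(3.91) = 100 - 1.522 * 1.9774 = 96.99%
Step 2: C_now = 45.15 * 96.99/100 = 43.791 Ah
Step 3: E_pack = V * C_now = 353.4 * 43.791 = 15476 Wh
Step 4: range = E_pack / consumption = 15476 / 211.5 = 73.17 km

73.17 km


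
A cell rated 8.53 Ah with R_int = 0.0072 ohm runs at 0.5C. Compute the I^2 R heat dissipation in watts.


Step 1: I = C_rate * capacity = 0.5 * 8.53 = 4.265 A
Step 2: Q = I^2 * R = 4.265^2 * 0.0072 = 18.19 * 0.0072 = 0.1310 W

0.1310 W


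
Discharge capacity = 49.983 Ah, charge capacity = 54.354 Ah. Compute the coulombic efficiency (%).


Coulombic efficiency = 49.983/54.354 * 100% = 91.96%

91.96%


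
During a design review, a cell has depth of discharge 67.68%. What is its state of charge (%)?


SOC = 100 - DOD = 100 - 67.68 = 32.32%

32.32%


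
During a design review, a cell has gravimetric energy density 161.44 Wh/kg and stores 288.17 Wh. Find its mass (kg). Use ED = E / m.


m = E / ED = 288.17 / 161.44 = 1.785 kg

1.785 kg


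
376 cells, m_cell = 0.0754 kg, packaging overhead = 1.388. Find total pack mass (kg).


Cell mass sum = 376 * 0.0754 = 28.35 kg
With overhead 1.388: m_pack = 28.35 * 1.388 = 39.35 kg

39.35 kg


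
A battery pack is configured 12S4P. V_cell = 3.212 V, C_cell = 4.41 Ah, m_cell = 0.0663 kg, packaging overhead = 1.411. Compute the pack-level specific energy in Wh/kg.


Step 1: V_pack = 12 * 3.212 = 38.544 V
Step 2: C_pack = 4 * 4.41 = 17.64 Ah
Step 3: E_pack = V_pack * C_pack = 38.544 * 17.64 = 679.92 Wh
Step 4: m_pack = 12 * 4 * 0.0663 * 1.411 = 4.4904 kg
Step 5: ED = E_pack / m_pack = 679.92 / 4.4904 = 151.4 Wh/kg

151.4 Wh/kg


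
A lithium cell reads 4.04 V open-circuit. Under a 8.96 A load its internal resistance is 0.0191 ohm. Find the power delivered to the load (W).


Step 1: V_terminal = OCV - I*R = 4.04 - 8.96 * 0.0191 = 3.8689 V
Step 2: P_out = V_terminal * I = 3.8689 * 8.96 = 34.67 W

34.67 W


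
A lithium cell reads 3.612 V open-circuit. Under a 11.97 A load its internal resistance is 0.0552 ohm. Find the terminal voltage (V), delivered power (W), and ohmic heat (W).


Step 1: V_terminal = OCV - I*R = 3.612 - 11.97 * 0.0552 = 2.9513 V
Step 2: P_out = V_terminal * I = 2.9513 * 11.97 = 35.33 W
Step 3: Q = I^2 * R = 11.97^2 * 0.0552 = 7.909 W

V=2.9513 V, P=35.33 W, Q=7.909 W


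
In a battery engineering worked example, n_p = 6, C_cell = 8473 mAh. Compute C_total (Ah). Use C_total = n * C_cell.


Convert: C_cell = 8473 mAh = 8.473 Ah
C_total = 6 * 8.473 = 50.838 Ah

50.838 Ah


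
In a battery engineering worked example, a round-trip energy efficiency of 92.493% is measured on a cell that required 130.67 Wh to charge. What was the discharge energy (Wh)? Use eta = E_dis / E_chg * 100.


E_dis = eta/100 * E_chg = 92.493/100 * 130.67 = 120.9 Wh

120.9 Wh


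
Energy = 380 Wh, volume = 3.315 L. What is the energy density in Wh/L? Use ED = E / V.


Volumetric ED = 380 Wh / 3.315 L = 114.6 Wh/L

114.6 Wh/L


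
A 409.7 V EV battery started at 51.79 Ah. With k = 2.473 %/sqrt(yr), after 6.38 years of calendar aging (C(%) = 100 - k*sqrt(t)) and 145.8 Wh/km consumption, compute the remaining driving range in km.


Step 1: capacity retention = 100 - 2.473 * sqrt(6.38) = 100 - 2.473 * 2.5259 = 93.753%
Step 2: C_now = 51.79 * 93.753/100 = 48.555 Ah
Step 3: E_pack = V * C_now = 409.7 * 48.555 = 19893 Wh
Step 4: range = E_pack / consumption = 19893 / 145.8 = 136.4 km

136.4 km


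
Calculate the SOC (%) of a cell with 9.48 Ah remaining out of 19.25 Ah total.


SOC = (remaining / total) * 100 = (9.48 / 19.25) * 100 = 49.25%

49.25%


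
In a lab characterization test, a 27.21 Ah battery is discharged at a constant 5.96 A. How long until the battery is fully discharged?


Runtime = 27.21 Ah / 5.96 A = 4.565 hr

4.565 hr


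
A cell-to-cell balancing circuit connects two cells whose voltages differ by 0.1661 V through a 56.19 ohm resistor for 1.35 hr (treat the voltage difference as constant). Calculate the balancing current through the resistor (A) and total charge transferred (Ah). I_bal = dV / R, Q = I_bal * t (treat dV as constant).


I_bal = dV / R = 0.1661 / 56.19 = 0.002956 A
Q = I_bal * t = 0.002956 * 1.35 = 0.003991 Ah

I=0.002956 A, Q=0.003991 Ah


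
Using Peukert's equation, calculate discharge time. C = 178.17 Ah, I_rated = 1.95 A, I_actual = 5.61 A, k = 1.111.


Step 1: t_rated = C / I_rated = 178.17 / 1.95 = 91.369 hr
Step 2: ratio = 1.95 / 5.61 = 0.34759
Step 3: ratio^k = 0.34759^1.111 = 0.30912
Step 4: t = t_rated * ratio^k = 91.369 * 0.30912 = 28.24 hr

28.24 hr


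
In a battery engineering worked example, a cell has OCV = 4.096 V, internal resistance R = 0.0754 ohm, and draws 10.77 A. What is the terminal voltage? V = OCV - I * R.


V = OCV - I*R = 4.096 - 10.77 * 0.0754 = 3.284 V

3.284 V


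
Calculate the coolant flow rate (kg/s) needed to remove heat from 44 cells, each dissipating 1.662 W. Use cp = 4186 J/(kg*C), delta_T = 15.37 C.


Step 1: Total heat Q = 44 * 1.662 W = 73.128 W
Step 2: denom = cp * dT = 4186 * 15.37 = 64339
Step 3: m_dot = 73.128 / 64339 = 0.001137 kg/s

0.001137 kg/s


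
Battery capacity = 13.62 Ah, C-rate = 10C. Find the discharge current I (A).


I = C_rate * capacity = 10 * 13.62 = 136.2 A

136.2 A


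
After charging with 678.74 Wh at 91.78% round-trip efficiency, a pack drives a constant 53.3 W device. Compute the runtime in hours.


Step 1: E_discharge = eta/100 * E_charge = 91.78/100 * 678.74 = 622.95 Wh
Step 2: t = E_discharge / P = 622.95 / 53.3 = 11.69 hr

11.69 hr


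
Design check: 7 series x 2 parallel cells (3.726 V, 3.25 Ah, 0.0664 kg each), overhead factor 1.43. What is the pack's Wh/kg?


Step 1: V_pack = 7 * 3.726 = 26.082 V
Step 2: C_pack = 2 * 3.25 = 6.5 Ah
Step 3: E_pack = V_pack * C_pack = 26.082 * 6.5 = 169.53 Wh
Step 4: m_pack = 7 * 2 * 0.0664 * 1.43 = 1.3293 kg
Step 5: ED = E_pack / m_pack = 169.53 / 1.3293 = 127.5 Wh/kg

127.5 Wh/kg


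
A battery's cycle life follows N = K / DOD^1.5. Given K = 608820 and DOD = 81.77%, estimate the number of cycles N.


DOD^1.5 = 739.42
N = K / DOD^1.5 = 608820 / 739.42 = 823.4

823.4 cycles


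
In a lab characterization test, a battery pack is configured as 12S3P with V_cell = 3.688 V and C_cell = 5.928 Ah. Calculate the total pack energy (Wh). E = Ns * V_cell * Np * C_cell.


V_pack = 12 * 3.688 = 44.256 V
C_pack = 3 * 5.928 = 17.784 Ah
E = V_pack * C_pack = 44.256 * 17.784 = 787.0 Wh

787.0 Wh


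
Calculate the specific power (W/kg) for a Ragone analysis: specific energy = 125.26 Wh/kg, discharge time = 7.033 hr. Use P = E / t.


P_specific = E / t = 125.26 / 7.033 = 17.81 W/kg

17.81 W/kg


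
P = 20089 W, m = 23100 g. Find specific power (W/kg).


Convert: m = 23100 g = 23.1 kg
SP = P / m = 20089 / 23.1 = 869.7 W/kg

869.7 W/kg


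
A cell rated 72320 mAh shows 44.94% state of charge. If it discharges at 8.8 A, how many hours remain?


Convert: C_total = 72320 mAh = 72.32 Ah
Step 1: remaining = SOC/100 * C_total = 44.94/100 * 72.32 = 32.501 Ah
Step 2: t = remaining / I = 32.501 / 8.8 = 3.693 hr

3.693 hr


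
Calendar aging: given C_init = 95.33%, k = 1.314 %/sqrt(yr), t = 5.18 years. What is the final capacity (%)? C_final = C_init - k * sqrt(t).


sqrt(t) = sqrt(5.18) = 2.276
C_final = 95.33 - 1.314 * 2.276 = 92.34%

92.34%


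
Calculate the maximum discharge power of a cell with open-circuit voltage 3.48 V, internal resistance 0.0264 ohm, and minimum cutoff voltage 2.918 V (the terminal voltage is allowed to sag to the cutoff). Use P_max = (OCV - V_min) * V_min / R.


P_max = (OCV - V_min) * V_min / R = (3.48 - 2.918) * 2.918 / 0.0264 = 0.562 * 2.918 / 0.0264 = 62.12 W

62.12 W


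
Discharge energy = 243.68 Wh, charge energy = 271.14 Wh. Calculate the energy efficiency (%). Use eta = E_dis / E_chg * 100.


Round-trip efficiency = 243.68/271.14 * 100% = 89.87%

89.87%


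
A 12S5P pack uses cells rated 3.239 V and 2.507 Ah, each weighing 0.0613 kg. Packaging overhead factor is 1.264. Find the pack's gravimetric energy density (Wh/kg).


Step 1: V_pack = 12 * 3.239 = 38.868 V
Step 2: C_pack = 5 * 2.507 = 12.535 Ah
Step 3: E_pack = V_pack * C_pack = 38.868 * 12.535 = 487.21 Wh
Step 4: m_pack = 12 * 5 * 0.0613 * 1.264 = 4.649 kg
Step 5: ED = E_pack / m_pack = 487.21 / 4.649 = 104.8 Wh/kg

104.8 Wh/kg


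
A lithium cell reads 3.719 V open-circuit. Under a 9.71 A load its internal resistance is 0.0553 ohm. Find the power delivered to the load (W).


Step 1: V_terminal = OCV - I*R = 3.719 - 9.71 * 0.0553 = 3.182 V
Step 2: P_out = V_terminal * I = 3.182 * 9.71 = 30.90 W

30.90 W


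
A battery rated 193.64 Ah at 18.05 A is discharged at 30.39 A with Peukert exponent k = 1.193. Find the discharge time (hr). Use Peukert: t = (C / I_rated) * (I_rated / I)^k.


t_rated = C / I_rated = 193.64 / 18.05 = 10.728 hr
(I_rated/I)^k = (0.59395)^1.193 = 0.53714
t = t_rated * (I_rated/I)^k = 10.728 * 0.53714 = 5.762 hr

5.762 hr


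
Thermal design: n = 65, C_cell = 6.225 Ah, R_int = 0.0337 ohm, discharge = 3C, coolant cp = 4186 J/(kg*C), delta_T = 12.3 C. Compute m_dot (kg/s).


Step 1: I = 3 * 6.225 = 18.675 A
Step 2: Q_cell = I^2 * R = 18.675^2 * 0.0337 = 11.753 W
Step 3: Q_total = 65 * 11.753 = 763.95 W
Step 4: m_dot = Q_total / (cp * dT) = 763.95 / (4186 * 12.3) = 0.01484 kg/s

0.01484 kg/s


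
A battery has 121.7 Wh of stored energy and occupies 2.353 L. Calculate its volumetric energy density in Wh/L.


ED = E / V = 121.7 / 2.353 = 51.72 Wh/L

51.72 Wh/L


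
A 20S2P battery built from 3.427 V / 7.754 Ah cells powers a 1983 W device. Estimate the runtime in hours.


Step 1: E_pack = Ns * V_cell * Np * C_cell = 20 * 3.427 * 2 * 7.754 = 1062.9 Wh
Step 2: t = E_pack / P = 1062.9 / 1983 = 0.5360 hr

0.5360 hr


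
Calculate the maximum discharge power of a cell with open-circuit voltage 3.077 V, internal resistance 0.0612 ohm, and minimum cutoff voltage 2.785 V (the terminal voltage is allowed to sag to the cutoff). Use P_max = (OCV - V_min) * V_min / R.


P_max = (OCV - V_min) * V_min / R = (3.077 - 2.785) * 2.785 / 0.0612 = 0.292 * 2.785 / 0.0612 = 13.29 W

13.29 W


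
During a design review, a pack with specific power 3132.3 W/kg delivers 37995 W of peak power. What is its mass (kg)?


m = P / SP = 37995 / 3132.3 = 12.13 kg

12.13 kg


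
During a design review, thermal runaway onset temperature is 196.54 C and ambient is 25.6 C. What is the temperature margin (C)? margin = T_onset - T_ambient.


Safety margin = 196.54 C - 25.6 C = 170.94 C

170.94 C


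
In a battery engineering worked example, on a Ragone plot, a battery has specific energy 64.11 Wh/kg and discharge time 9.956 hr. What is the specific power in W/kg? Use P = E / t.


P_specific = E / t = 64.11 / 9.956 = 6.439 W/kg

6.439 W/kg


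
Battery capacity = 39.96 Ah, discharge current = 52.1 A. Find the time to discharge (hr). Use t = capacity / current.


Runtime = 39.96 Ah / 52.1 A = 0.7670 hr

0.7670 hr


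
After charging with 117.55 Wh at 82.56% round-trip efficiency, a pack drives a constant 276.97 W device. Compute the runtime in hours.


Step 1: E_discharge = eta/100 * E_charge = 82.56/100 * 117.55 = 97.049 Wh
Step 2: t = E_discharge / P = 97.049 / 276.97 = 0.3504 hr

0.3504 hr


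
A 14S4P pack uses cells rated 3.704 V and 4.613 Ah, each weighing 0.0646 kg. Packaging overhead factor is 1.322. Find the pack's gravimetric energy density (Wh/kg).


Step 1: V_pack = 14 * 3.704 = 51.856 V
Step 2: C_pack = 4 * 4.613 = 18.452 Ah
Step 3: E_pack = V_pack * C_pack = 51.856 * 18.452 = 956.85 Wh
Step 4: m_pack = 14 * 4 * 0.0646 * 1.322 = 4.7825 kg
Step 5: ED = E_pack / m_pack = 956.85 / 4.7825 = 200.1 Wh/kg

200.1 Wh/kg


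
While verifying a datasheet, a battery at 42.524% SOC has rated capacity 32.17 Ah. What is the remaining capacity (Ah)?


remaining = SOC / 100 * total = 42.524 / 100 * 32.17 = 13.68 Ah

13.68 Ah


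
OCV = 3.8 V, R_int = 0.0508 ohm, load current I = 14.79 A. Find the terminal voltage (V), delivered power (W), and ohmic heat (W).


Step 1: V_terminal = OCV - I*R = 3.8 - 14.79 * 0.0508 = 3.0487 V
Step 2: P_out = V_terminal * I = 3.0487 * 14.79 = 45.09 W
Step 3: Q = I^2 * R = 14.79^2 * 0.0508 = 11.11 W

V=3.0487 V, P=45.09 W, Q=11.11 W


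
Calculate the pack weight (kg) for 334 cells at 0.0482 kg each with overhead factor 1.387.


Cell mass sum = 334 * 0.0482 = 16.099 kg
With overhead 1.387: m_pack = 16.099 * 1.387 = 22.33 kg

22.33 kg


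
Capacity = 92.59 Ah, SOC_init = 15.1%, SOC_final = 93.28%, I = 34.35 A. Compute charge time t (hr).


Step 1: dSOC = 93.28% - 15.1% = 78.18%
Step 2: delta_Ah = 92.59 * 78.18 / 100 = 72.387 Ah
Step 3: t = 72.387 / 34.35 = 2.107 hr

2.107 hr


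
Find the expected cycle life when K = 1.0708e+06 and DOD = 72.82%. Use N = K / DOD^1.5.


DOD^1.5 = 621.41
N = K / DOD^1.5 = 1.0708e+06 / 621.41 = 1723

1723 cycles


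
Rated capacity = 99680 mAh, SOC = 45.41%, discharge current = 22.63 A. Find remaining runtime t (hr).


Convert: C_total = 99680 mAh = 99.68 Ah
Step 1: remaining = SOC/100 * C_total = 45.41/100 * 99.68 = 45.265 Ah
Step 2: t = remaining / I = 45.265 / 22.63 = 2.000 hr

2.000 hr


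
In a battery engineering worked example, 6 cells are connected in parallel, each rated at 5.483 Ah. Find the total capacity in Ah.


Parallel capacities add: 6 * 5.483 Ah = 32.898 Ah

32.898 Ah


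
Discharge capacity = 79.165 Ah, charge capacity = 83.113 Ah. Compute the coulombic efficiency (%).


Coulombic efficiency = 79.165/83.113 * 100% = 95.25%

95.25%


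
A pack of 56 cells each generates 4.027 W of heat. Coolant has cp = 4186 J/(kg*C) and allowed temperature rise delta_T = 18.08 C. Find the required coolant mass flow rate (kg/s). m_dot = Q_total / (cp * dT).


Step 1: Total heat Q = 56 * 4.027 W = 225.51 W
Step 2: denom = cp * dT = 4186 * 18.08 = 75683
Step 3: m_dot = 225.51 / 75683 = 0.002980 kg/s

0.002980 kg/s
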